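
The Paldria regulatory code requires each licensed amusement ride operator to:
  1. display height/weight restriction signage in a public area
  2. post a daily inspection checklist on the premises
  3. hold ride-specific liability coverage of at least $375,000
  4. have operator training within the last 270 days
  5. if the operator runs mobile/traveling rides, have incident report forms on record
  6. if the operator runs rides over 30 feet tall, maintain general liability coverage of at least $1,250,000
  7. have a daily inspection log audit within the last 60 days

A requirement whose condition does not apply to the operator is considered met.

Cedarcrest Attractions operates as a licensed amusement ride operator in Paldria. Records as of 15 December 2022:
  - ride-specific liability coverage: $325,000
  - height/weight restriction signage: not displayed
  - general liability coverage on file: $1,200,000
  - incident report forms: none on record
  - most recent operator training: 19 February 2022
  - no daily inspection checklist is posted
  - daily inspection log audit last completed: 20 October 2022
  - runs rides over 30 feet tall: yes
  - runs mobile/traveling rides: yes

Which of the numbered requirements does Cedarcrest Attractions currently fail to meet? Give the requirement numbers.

1. height/weight restriction signage absent → not met
2. daily inspection checklist absent → not met
3. ride-specific liability coverage $325,000 < $375,000 → not met
4. operator training 299 days ago vs limit 270 → not met
5. condition 'runs mobile/traveling rides' holds; incident report forms absent → not met
6. condition 'runs rides over 30 feet tall' holds; general liability coverage $1,200,000 < $1,250,000 → not met
7. daily inspection log audit 56 days ago vs limit 60 → met
Not met: 1, 2, 3, 4, 5, 6

1, 2, 3, 4, 5, 6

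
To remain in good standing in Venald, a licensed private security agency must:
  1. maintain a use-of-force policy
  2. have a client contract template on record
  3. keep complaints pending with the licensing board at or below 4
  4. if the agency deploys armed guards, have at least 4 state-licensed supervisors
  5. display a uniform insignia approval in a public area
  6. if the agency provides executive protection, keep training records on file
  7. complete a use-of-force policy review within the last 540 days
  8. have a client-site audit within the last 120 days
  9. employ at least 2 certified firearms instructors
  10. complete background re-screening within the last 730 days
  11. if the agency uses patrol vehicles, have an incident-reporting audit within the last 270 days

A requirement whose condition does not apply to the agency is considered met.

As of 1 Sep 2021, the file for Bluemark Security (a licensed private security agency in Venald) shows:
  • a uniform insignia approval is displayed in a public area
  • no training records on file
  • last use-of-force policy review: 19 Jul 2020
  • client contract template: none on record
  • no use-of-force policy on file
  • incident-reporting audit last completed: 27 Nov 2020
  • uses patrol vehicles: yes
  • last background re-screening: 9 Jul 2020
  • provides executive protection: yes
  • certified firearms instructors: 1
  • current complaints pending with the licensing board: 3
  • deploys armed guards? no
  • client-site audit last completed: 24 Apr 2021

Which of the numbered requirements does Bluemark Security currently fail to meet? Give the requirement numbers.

1, 2, 6, 8, 9, 11

1. use-of-force policy absent → not met
2. client contract template absent → not met
3. complaints pending with the licensing board 3 ≤ 4 → met
4. condition 'deploys armed guards' does not hold → requirement n/a → met
5. uniform insignia approval present → met
6. condition 'provides executive protection' holds; training records absent → not met
7. use-of-force policy review 409 days ago vs limit 540 → met
8. client-site audit 130 days ago vs limit 120 → not met
9. certified firearms instructors 1 < 2 → not met
10. background re-screening 419 days ago vs limit 730 → met
11. condition 'uses patrol vehicles' holds; incident-reporting audit 278 days ago vs limit 270 → not met
Not met: 1, 2, 6, 8, 9, 11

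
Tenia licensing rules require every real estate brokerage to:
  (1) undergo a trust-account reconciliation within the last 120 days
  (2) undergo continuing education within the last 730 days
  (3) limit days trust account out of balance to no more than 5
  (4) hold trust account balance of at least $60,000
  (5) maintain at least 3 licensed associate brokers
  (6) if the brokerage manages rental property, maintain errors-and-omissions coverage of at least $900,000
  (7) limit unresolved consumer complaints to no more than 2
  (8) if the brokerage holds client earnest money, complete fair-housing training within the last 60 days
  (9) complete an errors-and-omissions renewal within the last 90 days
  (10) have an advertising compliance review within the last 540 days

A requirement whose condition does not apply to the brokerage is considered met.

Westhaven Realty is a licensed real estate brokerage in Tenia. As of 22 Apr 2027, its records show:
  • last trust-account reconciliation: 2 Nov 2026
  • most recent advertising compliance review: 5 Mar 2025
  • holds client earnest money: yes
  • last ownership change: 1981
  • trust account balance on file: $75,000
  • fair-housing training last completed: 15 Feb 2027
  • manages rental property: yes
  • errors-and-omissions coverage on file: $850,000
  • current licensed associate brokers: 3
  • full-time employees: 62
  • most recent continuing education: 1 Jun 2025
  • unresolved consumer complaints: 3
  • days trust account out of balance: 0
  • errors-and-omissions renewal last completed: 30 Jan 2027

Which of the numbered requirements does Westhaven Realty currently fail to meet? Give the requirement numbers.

1, 6, 7, 8, 10

1. trust-account reconciliation 171 days ago vs limit 120 → not met
2. continuing education 690 days ago vs limit 730 → met
3. days trust account out of balance 0 ≤ 5 → met
4. trust account balance $75,000 ≥ $60,000 → met
5. licensed associate brokers 3 ≥ 3 → met
6. condition 'manages rental property' holds; errors-and-omissions coverage $850,000 < $900,000 → not met
7. unresolved consumer complaints 3 > 2 → not met
8. condition 'holds client earnest money' holds; fair-housing training 66 days ago vs limit 60 → not met
9. errors-and-omissions renewal 82 days ago vs limit 90 → met
10. advertising compliance review 778 days ago vs limit 540 → not met
Not met: 1, 6, 7, 8, 10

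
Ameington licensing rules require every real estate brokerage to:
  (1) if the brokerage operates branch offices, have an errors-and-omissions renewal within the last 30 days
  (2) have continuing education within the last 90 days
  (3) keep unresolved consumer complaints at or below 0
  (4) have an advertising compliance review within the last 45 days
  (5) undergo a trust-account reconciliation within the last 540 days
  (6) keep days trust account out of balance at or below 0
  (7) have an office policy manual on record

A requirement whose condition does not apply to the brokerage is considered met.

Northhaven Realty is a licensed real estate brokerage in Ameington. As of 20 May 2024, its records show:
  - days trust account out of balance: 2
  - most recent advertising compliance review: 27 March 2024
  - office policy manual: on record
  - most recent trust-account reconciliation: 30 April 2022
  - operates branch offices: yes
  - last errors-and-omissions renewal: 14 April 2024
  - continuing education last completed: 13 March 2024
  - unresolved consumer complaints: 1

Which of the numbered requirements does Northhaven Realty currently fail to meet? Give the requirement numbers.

1. condition 'operates branch offices' holds; errors-and-omissions renewal 36 days ago vs limit 30 → not met
2. continuing education 68 days ago vs limit 90 → met
3. unresolved consumer complaints 1 > 0 → not met
4. advertising compliance review 54 days ago vs limit 45 → not met
5. trust-account reconciliation 751 days ago vs limit 540 → not met
6. days trust account out of balance 2 > 0 → not met
7. office policy manual present → met
Not met: 1, 3, 4, 5, 6

1, 3, 4, 5, 6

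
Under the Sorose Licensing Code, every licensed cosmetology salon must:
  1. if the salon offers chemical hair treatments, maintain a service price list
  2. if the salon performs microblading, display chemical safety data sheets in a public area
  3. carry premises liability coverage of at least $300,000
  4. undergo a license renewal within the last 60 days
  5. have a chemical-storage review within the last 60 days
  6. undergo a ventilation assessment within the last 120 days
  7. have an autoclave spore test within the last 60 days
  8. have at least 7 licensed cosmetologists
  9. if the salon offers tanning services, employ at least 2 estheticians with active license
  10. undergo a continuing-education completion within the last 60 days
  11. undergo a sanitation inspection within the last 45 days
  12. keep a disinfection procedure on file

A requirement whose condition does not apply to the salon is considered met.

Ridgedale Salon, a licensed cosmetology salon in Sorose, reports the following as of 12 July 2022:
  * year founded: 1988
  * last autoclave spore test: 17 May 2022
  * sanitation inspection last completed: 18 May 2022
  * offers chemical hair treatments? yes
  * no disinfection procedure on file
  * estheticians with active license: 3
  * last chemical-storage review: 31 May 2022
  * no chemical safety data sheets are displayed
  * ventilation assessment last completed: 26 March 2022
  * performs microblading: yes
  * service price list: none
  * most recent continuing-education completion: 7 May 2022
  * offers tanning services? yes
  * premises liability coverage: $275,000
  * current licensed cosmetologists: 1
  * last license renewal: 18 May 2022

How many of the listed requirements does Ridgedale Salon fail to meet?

1. condition 'offers chemical hair treatments' holds; service price list absent → not met
2. condition 'performs microblading' holds; chemical safety data sheets absent → not met
3. premises liability coverage $275,000 < $300,000 → not met
4. license renewal 55 days ago vs limit 60 → met
5. chemical-storage review 42 days ago vs limit 60 → met
6. ventilation assessment 108 days ago vs limit 120 → met
7. autoclave spore test 56 days ago vs limit 60 → met
8. licensed cosmetologists 1 < 7 → not met
9. condition 'offers tanning services' holds; estheticians with active license 3 ≥ 2 → met
10. continuing-education completion 66 days ago vs limit 60 → not met
11. sanitation inspection 55 days ago vs limit 45 → not met
12. disinfection procedure absent → not met
Not met: 7 of 12

7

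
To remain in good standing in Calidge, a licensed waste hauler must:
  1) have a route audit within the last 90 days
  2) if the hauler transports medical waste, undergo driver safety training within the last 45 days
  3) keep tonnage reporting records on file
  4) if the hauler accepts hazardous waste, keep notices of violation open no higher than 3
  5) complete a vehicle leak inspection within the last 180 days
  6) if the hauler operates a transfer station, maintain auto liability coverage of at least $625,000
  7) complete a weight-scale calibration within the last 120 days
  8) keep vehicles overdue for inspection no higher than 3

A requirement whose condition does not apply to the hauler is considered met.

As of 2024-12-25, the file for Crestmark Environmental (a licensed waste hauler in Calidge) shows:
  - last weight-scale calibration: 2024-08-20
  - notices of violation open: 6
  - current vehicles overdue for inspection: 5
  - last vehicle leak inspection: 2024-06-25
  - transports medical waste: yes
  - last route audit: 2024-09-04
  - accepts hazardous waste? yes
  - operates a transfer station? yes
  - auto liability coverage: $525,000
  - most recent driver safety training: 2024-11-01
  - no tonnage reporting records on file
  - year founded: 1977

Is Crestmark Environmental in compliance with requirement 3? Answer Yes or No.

No

3. tonnage reporting records absent → not met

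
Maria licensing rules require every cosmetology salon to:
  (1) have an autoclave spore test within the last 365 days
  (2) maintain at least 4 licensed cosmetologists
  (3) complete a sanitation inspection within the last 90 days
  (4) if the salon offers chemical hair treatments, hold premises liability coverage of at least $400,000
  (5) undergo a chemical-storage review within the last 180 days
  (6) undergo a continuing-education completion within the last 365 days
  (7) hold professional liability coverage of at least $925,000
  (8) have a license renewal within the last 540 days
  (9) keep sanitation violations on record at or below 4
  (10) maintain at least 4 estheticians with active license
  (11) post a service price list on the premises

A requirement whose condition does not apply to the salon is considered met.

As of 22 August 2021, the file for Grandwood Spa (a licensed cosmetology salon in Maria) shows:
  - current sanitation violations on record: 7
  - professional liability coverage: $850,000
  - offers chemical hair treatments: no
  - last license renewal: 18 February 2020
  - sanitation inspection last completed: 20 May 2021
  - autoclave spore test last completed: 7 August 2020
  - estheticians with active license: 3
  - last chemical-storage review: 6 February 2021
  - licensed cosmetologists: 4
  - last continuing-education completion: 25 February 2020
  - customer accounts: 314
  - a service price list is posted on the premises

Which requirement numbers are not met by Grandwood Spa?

1, 3, 5, 6, 7, 8, 9, 10

1. autoclave spore test 380 days ago vs limit 365 → not met
2. licensed cosmetologists 4 ≥ 4 → met
3. sanitation inspection 94 days ago vs limit 90 → not met
4. condition 'offers chemical hair treatments' does not hold → requirement n/a → met
5. chemical-storage review 197 days ago vs limit 180 → not met
6. continuing-education completion 544 days ago vs limit 365 → not met
7. professional liability coverage $850,000 < $925,000 → not met
8. license renewal 551 days ago vs limit 540 → not met
9. sanitation violations on record 7 > 4 → not met
10. estheticians with active license 3 < 4 → not met
11. service price list present → met
Not met: 1, 3, 5, 6, 7, 8, 9, 10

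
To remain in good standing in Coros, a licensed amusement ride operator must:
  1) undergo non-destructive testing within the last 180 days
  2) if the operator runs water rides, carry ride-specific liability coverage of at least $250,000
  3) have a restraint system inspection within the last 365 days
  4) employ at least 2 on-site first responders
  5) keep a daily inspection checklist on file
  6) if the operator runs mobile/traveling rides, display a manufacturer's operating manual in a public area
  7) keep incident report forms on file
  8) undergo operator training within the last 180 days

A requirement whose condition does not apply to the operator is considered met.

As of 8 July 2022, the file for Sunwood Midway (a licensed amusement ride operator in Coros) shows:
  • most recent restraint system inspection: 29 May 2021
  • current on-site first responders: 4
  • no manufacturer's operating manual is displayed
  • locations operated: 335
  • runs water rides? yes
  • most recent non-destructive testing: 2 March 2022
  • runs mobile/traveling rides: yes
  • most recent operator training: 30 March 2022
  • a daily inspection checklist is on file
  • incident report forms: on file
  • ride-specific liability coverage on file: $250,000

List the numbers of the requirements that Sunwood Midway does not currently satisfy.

3, 6

1. non-destructive testing 128 days ago vs limit 180 → met
2. condition 'runs water rides' holds; ride-specific liability coverage $250,000 ≥ $250,000 → met
3. restraint system inspection 405 days ago vs limit 365 → not met
4. on-site first responders 4 ≥ 2 → met
5. daily inspection checklist present → met
6. condition 'runs mobile/traveling rides' holds; manufacturer's operating manual absent → not met
7. incident report forms present → met
8. operator training 100 days ago vs limit 180 → met
Not met: 3, 6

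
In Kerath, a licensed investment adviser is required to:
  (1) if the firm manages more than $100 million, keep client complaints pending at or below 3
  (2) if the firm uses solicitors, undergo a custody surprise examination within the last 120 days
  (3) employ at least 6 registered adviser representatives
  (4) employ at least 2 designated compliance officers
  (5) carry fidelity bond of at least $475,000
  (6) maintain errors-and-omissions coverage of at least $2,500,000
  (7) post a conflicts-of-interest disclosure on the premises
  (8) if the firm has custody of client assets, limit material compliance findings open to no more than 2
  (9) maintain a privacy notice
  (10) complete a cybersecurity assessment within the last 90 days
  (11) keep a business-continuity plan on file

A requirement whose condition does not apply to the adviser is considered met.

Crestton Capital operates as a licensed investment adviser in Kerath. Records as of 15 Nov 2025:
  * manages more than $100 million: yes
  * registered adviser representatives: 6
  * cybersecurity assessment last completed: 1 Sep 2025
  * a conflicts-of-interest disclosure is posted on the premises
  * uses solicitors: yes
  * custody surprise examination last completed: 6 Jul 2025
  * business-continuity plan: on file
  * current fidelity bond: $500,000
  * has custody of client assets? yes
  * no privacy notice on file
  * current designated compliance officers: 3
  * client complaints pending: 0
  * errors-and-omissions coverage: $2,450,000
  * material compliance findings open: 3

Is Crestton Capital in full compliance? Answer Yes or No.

1. condition 'manages more than $100 million' holds; client complaints pending 0 ≤ 3 → met
2. condition 'uses solicitors' holds; custody surprise examination 132 days ago vs limit 120 → not met
3. registered adviser representatives 6 ≥ 6 → met
4. designated compliance officers 3 ≥ 2 → met
5. fidelity bond $500,000 ≥ $475,000 → met
6. errors-and-omissions coverage $2,450,000 < $2,500,000 → not met
7. conflicts-of-interest disclosure present → met
8. condition 'has custody of client assets' holds; material compliance findings open 3 > 2 → not met
9. privacy notice absent → not met
10. cybersecurity assessment 75 days ago vs limit 90 → met
11. business-continuity plan present → met
Not met: 2, 6, 8, 9

No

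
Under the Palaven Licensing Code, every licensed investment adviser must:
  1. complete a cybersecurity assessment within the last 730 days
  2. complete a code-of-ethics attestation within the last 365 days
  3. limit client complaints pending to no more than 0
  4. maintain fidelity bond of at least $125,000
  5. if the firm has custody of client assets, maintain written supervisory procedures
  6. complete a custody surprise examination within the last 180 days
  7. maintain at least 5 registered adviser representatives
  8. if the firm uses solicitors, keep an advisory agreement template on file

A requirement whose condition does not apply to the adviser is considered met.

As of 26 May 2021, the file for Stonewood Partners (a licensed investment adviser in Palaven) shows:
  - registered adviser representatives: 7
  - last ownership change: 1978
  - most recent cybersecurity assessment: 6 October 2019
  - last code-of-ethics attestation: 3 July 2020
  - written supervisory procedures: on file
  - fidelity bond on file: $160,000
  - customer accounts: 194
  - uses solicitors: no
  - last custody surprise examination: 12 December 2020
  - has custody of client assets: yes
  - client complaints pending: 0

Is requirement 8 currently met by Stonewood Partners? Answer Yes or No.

Yes

8. condition 'uses solicitors' does not hold → requirement n/a → met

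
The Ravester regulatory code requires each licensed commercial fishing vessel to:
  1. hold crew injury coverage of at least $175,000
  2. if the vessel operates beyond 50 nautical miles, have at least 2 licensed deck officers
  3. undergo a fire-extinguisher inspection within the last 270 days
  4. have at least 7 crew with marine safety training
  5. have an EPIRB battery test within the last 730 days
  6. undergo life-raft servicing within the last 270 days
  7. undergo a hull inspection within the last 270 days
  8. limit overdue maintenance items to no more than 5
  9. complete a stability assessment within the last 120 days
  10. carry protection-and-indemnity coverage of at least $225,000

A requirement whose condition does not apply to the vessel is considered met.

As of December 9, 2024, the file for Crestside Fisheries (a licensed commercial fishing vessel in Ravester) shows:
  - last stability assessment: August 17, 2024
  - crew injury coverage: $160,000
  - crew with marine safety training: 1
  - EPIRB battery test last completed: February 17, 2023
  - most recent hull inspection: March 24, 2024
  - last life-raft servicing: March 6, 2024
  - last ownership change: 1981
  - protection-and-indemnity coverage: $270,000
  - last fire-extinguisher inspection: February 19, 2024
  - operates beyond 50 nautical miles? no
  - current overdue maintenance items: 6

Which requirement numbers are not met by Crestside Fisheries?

1, 3, 4, 6, 8

1. crew injury coverage $160,000 < $175,000 → not met
2. condition 'operates beyond 50 nautical miles' does not hold → requirement n/a → met
3. fire-extinguisher inspection 294 days ago vs limit 270 → not met
4. crew with marine safety training 1 < 7 → not met
5. EPIRB battery test 661 days ago vs limit 730 → met
6. life-raft servicing 278 days ago vs limit 270 → not met
7. hull inspection 260 days ago vs limit 270 → met
8. overdue maintenance items 6 > 5 → not met
9. stability assessment 114 days ago vs limit 120 → met
10. protection-and-indemnity coverage $270,000 ≥ $225,000 → met
Not met: 1, 3, 4, 6, 8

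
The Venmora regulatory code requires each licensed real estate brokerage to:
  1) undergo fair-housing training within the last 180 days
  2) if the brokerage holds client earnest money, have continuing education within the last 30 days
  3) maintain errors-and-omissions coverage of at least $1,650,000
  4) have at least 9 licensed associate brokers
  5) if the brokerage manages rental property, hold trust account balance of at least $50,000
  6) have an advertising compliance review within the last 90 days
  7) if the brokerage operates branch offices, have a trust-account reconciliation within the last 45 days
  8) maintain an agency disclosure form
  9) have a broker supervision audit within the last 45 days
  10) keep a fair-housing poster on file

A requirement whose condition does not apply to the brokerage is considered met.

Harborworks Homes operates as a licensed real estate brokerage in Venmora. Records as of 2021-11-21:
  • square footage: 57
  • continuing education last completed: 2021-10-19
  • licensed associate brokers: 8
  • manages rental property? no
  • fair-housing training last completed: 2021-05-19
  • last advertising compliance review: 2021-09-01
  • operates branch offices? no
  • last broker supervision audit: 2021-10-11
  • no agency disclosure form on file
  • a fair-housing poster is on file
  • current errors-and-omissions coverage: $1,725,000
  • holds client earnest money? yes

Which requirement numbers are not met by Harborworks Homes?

1, 2, 4, 8

1. fair-housing training 186 days ago vs limit 180 → not met
2. condition 'holds client earnest money' holds; continuing education 33 days ago vs limit 30 → not met
3. errors-and-omissions coverage $1,725,000 ≥ $1,650,000 → met
4. licensed associate brokers 8 < 9 → not met
5. condition 'manages rental property' does not hold → requirement n/a → met
6. advertising compliance review 81 days ago vs limit 90 → met
7. condition 'operates branch offices' does not hold → requirement n/a → met
8. agency disclosure form absent → not met
9. broker supervision audit 41 days ago vs limit 45 → met
10. fair-housing poster present → met
Not met: 1, 2, 4, 8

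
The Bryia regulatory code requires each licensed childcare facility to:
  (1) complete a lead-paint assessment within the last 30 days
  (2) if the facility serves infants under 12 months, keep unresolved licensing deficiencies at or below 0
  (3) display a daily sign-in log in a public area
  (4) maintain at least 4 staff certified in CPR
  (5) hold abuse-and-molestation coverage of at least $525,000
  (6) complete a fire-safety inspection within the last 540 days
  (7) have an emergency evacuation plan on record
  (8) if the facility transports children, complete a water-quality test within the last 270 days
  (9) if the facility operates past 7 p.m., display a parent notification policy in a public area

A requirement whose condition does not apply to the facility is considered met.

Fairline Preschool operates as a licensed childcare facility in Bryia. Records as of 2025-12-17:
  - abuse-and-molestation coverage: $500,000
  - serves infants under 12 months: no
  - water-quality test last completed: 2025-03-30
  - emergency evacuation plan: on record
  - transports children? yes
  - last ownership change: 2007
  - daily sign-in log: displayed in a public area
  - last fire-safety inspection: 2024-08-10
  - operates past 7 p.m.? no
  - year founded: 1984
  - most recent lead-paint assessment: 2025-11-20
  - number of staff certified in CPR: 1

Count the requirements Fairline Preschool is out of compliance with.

2

1. lead-paint assessment 27 days ago vs limit 30 → met
2. condition 'serves infants under 12 months' does not hold → requirement n/a → met
3. daily sign-in log present → met
4. staff certified in CPR 1 < 4 → not met
5. abuse-and-molestation coverage $500,000 < $525,000 → not met
6. fire-safety inspection 494 days ago vs limit 540 → met
7. emergency evacuation plan present → met
8. condition 'transports children' holds; water-quality test 262 days ago vs limit 270 → met
9. condition 'operates past 7 p.m.' does not hold → requirement n/a → met
Not met: 2 of 9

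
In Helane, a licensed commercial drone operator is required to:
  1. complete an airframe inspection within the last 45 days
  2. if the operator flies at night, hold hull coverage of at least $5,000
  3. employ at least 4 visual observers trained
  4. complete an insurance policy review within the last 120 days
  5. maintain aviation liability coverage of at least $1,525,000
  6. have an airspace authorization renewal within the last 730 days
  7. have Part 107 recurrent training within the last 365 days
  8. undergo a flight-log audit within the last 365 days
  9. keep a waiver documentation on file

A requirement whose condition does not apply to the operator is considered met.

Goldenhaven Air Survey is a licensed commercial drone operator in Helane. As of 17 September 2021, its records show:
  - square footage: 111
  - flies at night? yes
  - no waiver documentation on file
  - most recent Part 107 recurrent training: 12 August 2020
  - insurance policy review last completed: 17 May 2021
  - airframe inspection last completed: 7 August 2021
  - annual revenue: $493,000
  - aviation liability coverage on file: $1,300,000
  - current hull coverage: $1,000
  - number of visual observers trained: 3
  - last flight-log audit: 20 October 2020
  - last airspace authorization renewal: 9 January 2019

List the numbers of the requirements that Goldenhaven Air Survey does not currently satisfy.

1. airframe inspection 41 days ago vs limit 45 → met
2. condition 'flies at night' holds; hull coverage $1,000 < $5,000 → not met
3. visual observers trained 3 < 4 → not met
4. insurance policy review 123 days ago vs limit 120 → not met
5. aviation liability coverage $1,300,000 < $1,525,000 → not met
6. airspace authorization renewal 982 days ago vs limit 730 → not met
7. Part 107 recurrent training 401 days ago vs limit 365 → not met
8. flight-log audit 332 days ago vs limit 365 → met
9. waiver documentation absent → not met
Not met: 2, 3, 4, 5, 6, 7, 9

2, 3, 4, 5, 6, 7, 9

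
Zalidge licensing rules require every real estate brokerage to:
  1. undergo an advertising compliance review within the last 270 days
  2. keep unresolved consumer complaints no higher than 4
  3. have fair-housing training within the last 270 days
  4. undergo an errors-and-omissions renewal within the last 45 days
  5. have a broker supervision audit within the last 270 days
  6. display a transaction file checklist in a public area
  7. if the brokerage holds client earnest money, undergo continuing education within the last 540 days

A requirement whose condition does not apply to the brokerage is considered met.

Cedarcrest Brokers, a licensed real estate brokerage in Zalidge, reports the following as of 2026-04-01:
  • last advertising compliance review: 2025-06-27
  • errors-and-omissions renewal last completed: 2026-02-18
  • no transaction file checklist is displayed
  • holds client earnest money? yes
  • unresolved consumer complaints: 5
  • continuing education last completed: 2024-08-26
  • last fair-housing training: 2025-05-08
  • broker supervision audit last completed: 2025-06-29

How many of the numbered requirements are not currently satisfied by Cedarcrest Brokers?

1. advertising compliance review 278 days ago vs limit 270 → not met
2. unresolved consumer complaints 5 > 4 → not met
3. fair-housing training 328 days ago vs limit 270 → not met
4. errors-and-omissions renewal 42 days ago vs limit 45 → met
5. broker supervision audit 276 days ago vs limit 270 → not met
6. transaction file checklist absent → not met
7. condition 'holds client earnest money' holds; continuing education 583 days ago vs limit 540 → not met
Not met: 6 of 7

6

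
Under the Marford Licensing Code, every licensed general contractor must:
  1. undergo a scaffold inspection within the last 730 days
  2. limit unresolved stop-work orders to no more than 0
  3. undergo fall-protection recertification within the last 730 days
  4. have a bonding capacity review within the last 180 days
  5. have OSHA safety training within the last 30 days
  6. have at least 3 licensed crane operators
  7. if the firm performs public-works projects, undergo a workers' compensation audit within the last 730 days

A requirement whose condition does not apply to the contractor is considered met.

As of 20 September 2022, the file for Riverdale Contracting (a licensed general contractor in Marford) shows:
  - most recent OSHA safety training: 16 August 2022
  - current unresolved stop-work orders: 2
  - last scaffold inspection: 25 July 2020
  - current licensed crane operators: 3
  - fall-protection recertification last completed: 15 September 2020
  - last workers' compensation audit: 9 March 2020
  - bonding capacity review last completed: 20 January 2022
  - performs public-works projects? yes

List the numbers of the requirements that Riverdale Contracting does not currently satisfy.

1. scaffold inspection 787 days ago vs limit 730 → not met
2. unresolved stop-work orders 2 > 0 → not met
3. fall-protection recertification 735 days ago vs limit 730 → not met
4. bonding capacity review 243 days ago vs limit 180 → not met
5. OSHA safety training 35 days ago vs limit 30 → not met
6. licensed crane operators 3 ≥ 3 → met
7. condition 'performs public-works projects' holds; workers' compensation audit 925 days ago vs limit 730 → not met
Not met: 1, 2, 3, 4, 5, 7

1, 2, 3, 4, 5, 7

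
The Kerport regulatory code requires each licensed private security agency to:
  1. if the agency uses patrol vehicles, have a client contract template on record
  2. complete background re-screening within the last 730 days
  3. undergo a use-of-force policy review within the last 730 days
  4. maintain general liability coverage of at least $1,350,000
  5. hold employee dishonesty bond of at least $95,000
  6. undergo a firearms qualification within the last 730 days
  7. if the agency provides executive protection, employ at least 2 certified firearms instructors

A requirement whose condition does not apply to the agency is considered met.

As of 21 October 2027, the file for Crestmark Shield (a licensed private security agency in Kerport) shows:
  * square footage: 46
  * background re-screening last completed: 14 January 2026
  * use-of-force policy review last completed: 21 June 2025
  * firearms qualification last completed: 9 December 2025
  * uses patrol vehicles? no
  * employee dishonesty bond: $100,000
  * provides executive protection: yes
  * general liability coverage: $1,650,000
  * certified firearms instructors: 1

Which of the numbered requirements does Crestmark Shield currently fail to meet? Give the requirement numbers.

1. condition 'uses patrol vehicles' does not hold → requirement n/a → met
2. background re-screening 645 days ago vs limit 730 → met
3. use-of-force policy review 852 days ago vs limit 730 → not met
4. general liability coverage $1,650,000 ≥ $1,350,000 → met
5. employee dishonesty bond $100,000 ≥ $95,000 → met
6. firearms qualification 681 days ago vs limit 730 → met
7. condition 'provides executive protection' holds; certified firearms instructors 1 < 2 → not met
Not met: 3, 7

3, 7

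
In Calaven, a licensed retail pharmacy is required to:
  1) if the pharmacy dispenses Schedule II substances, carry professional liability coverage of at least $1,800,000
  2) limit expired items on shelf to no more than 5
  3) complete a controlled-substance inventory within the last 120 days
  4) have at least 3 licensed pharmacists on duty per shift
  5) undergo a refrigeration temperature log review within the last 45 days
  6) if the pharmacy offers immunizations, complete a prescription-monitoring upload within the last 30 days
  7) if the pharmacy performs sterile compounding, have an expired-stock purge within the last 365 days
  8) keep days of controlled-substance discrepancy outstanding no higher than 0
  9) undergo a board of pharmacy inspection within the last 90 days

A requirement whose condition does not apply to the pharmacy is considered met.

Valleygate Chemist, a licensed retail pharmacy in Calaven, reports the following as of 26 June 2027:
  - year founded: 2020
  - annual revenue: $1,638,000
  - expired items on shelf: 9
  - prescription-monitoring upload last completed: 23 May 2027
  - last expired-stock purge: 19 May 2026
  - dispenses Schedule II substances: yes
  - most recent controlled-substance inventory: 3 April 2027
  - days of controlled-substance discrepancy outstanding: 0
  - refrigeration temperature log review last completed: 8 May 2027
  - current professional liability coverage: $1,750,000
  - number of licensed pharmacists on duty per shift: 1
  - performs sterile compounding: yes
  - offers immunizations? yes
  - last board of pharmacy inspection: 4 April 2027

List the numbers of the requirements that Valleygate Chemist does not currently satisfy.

1. condition 'dispenses Schedule II substances' holds; professional liability coverage $1,750,000 < $1,800,000 → not met
2. expired items on shelf 9 > 5 → not met
3. controlled-substance inventory 84 days ago vs limit 120 → met
4. licensed pharmacists on duty per shift 1 < 3 → not met
5. refrigeration temperature log review 49 days ago vs limit 45 → not met
6. condition 'offers immunizations' holds; prescription-monitoring upload 34 days ago vs limit 30 → not met
7. condition 'performs sterile compounding' holds; expired-stock purge 403 days ago vs limit 365 → not met
8. days of controlled-substance discrepancy outstanding 0 ≤ 0 → met
9. board of pharmacy inspection 83 days ago vs limit 90 → met
Not met: 1, 2, 4, 5, 6, 7

1, 2, 4, 5, 6, 7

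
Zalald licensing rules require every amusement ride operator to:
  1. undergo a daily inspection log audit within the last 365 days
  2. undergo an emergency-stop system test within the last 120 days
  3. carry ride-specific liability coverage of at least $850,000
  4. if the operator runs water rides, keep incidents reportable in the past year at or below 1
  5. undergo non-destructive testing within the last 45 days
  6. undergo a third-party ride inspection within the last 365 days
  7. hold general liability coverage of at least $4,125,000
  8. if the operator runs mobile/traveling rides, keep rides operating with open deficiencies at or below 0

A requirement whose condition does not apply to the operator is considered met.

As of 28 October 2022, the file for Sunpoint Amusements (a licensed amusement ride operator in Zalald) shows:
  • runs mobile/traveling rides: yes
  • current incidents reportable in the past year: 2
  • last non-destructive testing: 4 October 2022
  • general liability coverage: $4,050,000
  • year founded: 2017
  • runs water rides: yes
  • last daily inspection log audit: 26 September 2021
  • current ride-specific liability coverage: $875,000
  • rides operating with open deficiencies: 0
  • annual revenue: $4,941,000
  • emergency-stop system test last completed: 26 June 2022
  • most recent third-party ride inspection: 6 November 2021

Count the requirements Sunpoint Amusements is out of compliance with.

1. daily inspection log audit 397 days ago vs limit 365 → not met
2. emergency-stop system test 124 days ago vs limit 120 → not met
3. ride-specific liability coverage $875,000 ≥ $850,000 → met
4. condition 'runs water rides' holds; incidents reportable in the past year 2 > 1 → not met
5. non-destructive testing 24 days ago vs limit 45 → met
6. third-party ride inspection 356 days ago vs limit 365 → met
7. general liability coverage $4,050,000 < $4,125,000 → not met
8. condition 'runs mobile/traveling rides' holds; rides operating with open deficiencies 0 ≤ 0 → met
Not met: 4 of 8

4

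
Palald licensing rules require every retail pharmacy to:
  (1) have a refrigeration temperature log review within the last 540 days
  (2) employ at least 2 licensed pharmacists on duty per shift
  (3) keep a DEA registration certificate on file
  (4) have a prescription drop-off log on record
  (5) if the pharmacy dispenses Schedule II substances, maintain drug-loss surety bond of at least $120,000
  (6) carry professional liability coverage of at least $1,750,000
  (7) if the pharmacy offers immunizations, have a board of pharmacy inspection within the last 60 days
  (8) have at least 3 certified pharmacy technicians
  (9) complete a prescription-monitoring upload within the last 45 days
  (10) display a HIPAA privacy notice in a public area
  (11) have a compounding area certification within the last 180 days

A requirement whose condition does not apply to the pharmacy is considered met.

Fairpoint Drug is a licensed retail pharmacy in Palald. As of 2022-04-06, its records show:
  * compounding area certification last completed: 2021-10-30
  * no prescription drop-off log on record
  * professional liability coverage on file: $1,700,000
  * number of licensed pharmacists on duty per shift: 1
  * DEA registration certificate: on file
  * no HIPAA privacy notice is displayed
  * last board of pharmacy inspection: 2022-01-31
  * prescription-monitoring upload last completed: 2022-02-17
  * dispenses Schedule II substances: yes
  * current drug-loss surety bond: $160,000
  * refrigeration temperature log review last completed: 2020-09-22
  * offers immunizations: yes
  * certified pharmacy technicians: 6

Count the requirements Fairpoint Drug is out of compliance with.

7

1. refrigeration temperature log review 561 days ago vs limit 540 → not met
2. licensed pharmacists on duty per shift 1 < 2 → not met
3. DEA registration certificate present → met
4. prescription drop-off log absent → not met
5. condition 'dispenses Schedule II substances' holds; drug-loss surety bond $160,000 ≥ $120,000 → met
6. professional liability coverage $1,700,000 < $1,750,000 → not met
7. condition 'offers immunizations' holds; board of pharmacy inspection 65 days ago vs limit 60 → not met
8. certified pharmacy technicians 6 ≥ 3 → met
9. prescription-monitoring upload 48 days ago vs limit 45 → not met
10. HIPAA privacy notice absent → not met
11. compounding area certification 158 days ago vs limit 180 → met
Not met: 7 of 11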